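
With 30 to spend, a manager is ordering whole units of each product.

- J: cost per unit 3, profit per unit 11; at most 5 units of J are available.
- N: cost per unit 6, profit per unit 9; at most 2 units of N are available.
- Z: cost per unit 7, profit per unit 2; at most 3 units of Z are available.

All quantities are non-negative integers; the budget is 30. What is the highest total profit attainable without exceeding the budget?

This is a bounded integer knapsack.
J has the best ratio (11/3); taking only J gives at most 5×11 = 55 (stopped by the supply cap of 5).
Mixing does better — 5×J and 2×N: cost 27 ≤ 30, profit 5·11 + 2·9 = 73.

73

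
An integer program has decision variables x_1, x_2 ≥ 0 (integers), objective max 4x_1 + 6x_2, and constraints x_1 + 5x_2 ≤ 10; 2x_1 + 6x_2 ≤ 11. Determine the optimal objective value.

Relaxing integrality, the LP optimum is 22.00 at (x_1,x_2) = (5.5, 0), which is not an integer point.
(x_1,x_2)=(5,0): 1·5+5·0=5≤10, 2·5+6·0=10≤11, objective 20.
(x_1,x_2)=(4,0): 1·4+5·0=4≤10, 2·4+6·0=8≤11, objective 16.
No feasible integer point exceeds 20.

20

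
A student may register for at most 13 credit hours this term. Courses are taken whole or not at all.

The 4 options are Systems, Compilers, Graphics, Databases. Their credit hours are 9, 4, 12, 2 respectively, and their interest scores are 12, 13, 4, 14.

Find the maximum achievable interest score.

27

This is a 0-1 knapsack instance.
Systems + Databases: credit hours 9 + 2 = 11 ≤ 13, interest score 12 + 14 = 26.
Systems + Compilers: credit hours 9 + 4 = 13 ≤ 13, interest score 12 + 13 = 25.
Compilers + Databases: credit hours 4 + 2 = 6 ≤ 13, interest score 13 + 14 = 27.
Best is Compilers and Databases with total interest score 27.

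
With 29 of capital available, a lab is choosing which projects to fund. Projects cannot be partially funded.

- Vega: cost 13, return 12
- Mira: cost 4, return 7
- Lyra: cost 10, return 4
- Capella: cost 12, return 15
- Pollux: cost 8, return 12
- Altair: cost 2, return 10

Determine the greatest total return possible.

44

Allowing fractional choices, the relaxed optimum would be about 46.8, but projects are indivisible.
Mira + Capella + Pollux + Altair: cost 4 + 12 + 8 + 2 = 26 ≤ 29, return 7 + 15 + 12 + 10 = 44.
Vega + Mira + Pollux + Altair: cost 13 + 4 + 8 + 2 = 27 ≤ 29, return 12 + 7 + 12 + 10 = 41.
Capella + Pollux + Altair: cost 12 + 8 + 2 = 22 ≤ 29, return 15 + 12 + 10 = 37.
Best is Mira, Capella, Pollux, and Altair with total return 44.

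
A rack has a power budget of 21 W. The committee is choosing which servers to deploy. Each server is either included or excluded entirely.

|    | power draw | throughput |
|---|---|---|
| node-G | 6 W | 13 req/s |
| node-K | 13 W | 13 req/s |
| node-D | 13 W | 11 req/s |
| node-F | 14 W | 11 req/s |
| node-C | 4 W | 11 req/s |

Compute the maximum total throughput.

node-G + node-K: power draw 6 + 13 = 19 ≤ 21, throughput 13 + 13 = 26.
node-K + node-C: power draw 13 + 4 = 17 ≤ 21, throughput 13 + 11 = 24.
node-G + node-C: power draw 6 + 4 = 10 ≤ 21, throughput 13 + 11 = 24.
Best is node-G and node-K with total throughput 26.

26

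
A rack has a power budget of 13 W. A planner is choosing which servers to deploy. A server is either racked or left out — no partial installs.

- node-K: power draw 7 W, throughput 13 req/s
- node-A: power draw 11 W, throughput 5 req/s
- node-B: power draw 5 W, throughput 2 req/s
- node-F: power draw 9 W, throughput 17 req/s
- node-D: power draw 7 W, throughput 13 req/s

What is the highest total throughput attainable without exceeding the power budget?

Allowing fractional choices, the relaxed optimum would be about 24.4, but servers are indivisible.
node-K + node-B: power draw 7 + 5 = 12 ≤ 13, throughput 13 + 2 = 15.
node-F: power draw 9 ≤ 13, throughput 17.
node-B + node-D: power draw 5 + 7 = 12 ≤ 13, throughput 2 + 13 = 15.
Best is node-F with total throughput 17.

17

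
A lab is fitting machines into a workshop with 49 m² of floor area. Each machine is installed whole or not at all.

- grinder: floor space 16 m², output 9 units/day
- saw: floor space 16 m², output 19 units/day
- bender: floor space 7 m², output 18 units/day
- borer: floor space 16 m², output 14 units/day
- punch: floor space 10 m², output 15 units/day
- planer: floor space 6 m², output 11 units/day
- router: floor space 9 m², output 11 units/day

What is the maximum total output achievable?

74

Allowing fractional choices, the relaxed optimum would be about 74.9, but machines are indivisible.
saw + bender + punch + planer + router: floor space 16 + 7 + 10 + 6 + 9 = 48 ≤ 49, output 19 + 18 + 15 + 11 + 11 = 74.
saw + bender + borer + punch: floor space 16 + 7 + 16 + 10 = 49 ≤ 49, output 19 + 18 + 14 + 15 = 66.
bender + borer + punch + planer + router: floor space 7 + 16 + 10 + 6 + 9 = 48 ≤ 49, output 18 + 14 + 15 + 11 + 11 = 69.
Best is saw, bender, punch, planer, and router with total output 74.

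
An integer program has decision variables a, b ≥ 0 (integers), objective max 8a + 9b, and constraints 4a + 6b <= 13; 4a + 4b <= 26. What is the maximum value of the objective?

24

(a,b)=(3,0): 4·3+6·0=12≤13, 4·3+4·0=12≤26, objective 24.
(a,b)=(2,0): 4·2+6·0=8≤13, 4·2+4·0=8≤26, objective 16.
No feasible integer point exceeds 24.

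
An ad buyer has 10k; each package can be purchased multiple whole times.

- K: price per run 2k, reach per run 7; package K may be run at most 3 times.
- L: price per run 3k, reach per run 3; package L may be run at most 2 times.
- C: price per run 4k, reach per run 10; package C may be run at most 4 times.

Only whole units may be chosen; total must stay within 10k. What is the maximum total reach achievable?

K has the best ratio (7/2); taking only K gives at most 3×7 = 21 (stopped by the supply cap of 3).
Mixing does better — 3×K and 1×C: price 10 ≤ 10, reach 3·7 + 1·10 = 31.

31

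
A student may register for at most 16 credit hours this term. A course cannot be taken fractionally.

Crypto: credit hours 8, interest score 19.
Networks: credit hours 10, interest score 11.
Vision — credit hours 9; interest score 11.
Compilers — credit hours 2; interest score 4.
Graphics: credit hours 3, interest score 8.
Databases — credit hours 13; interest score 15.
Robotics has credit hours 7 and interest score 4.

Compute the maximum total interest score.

This is an integer program with binary decision variables.
Allowing fractional choices, the relaxed optimum would be about 34.7, but courses are indivisible.
Crypto + Graphics: credit hours 8 + 3 = 11 ≤ 16, interest score 19 + 8 = 27.
Crypto + Compilers: credit hours 8 + 2 = 10 ≤ 16, interest score 19 + 4 = 23.
Crypto + Compilers + Graphics: credit hours 8 + 2 + 3 = 13 ≤ 16, interest score 19 + 4 + 8 = 31.
Best is Crypto, Compilers, and Graphics with total interest score 31.

31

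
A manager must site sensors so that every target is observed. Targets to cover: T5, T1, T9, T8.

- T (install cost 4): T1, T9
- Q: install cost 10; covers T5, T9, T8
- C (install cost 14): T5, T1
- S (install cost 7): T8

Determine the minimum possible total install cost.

14

Choose T and Q: together they cover T5, T1, T9, T8 — every target.
Total install cost: 4 + 10 = 14.
No cover costs less than 14.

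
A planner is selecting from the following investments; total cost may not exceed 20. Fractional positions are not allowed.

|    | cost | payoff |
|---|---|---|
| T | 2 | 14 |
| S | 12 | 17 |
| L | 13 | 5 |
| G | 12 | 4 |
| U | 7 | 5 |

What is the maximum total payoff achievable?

31

Take T and S: cost 2 + 12 = 14 ≤ 20, payoff 14 + 17 = 31.
No other feasible combination does better.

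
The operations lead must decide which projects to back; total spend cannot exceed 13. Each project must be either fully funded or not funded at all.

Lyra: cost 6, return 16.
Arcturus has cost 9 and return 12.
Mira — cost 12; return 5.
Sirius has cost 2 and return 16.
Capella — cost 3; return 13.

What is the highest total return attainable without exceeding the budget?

45

This is a 0-1 knapsack instance.
Lyra + Sirius + Capella: cost 6 + 2 + 3 = 11 ≤ 13, return 16 + 16 + 13 = 45.
Sirius + Capella: cost 2 + 3 = 5 ≤ 13, return 16 + 13 = 29.
Lyra + Sirius: cost 6 + 2 = 8 ≤ 13, return 16 + 16 = 32.
Best is Lyra, Sirius, and Capella with total return 45.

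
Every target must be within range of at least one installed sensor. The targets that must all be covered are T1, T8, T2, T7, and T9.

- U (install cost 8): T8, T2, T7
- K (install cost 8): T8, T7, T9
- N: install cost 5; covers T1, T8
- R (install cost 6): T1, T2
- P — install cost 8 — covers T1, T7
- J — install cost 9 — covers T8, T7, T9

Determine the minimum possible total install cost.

This is an integer covering problem.
Choose K and R: together they cover T1, T8, T2, T7, T9 — every target.
Total install cost: 8 + 6 = 14.

14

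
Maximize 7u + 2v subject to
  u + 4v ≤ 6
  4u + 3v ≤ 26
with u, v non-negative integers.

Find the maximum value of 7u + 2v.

(u,v)=(6,0): 1·6+4·0=6≤6, 4·6+3·0=24≤26, objective 42.
(u,v)=(5,0): 1·5+4·0=5≤6, 4·5+3·0=20≤26, objective 35.
Maximum is 42 at (u,v)=(6,0).

42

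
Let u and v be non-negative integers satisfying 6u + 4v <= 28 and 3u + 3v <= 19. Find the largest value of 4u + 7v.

The continuous relaxation peaks at (0, 6.33) with value 44.33; rounding to a feasible lattice point costs some objective.
(u,v)=(0,6): 6·0+4·6=24≤28, 3·0+3·6=18≤19, objective 42.
(u,v)=(1,5): 6·1+4·5=26≤28, 3·1+3·5=18≤19, objective 39.
(u,v)=(0,5): 6·0+4·5=20≤28, 3·0+3·5=15≤19, objective 35.
No feasible integer point exceeds 42.

42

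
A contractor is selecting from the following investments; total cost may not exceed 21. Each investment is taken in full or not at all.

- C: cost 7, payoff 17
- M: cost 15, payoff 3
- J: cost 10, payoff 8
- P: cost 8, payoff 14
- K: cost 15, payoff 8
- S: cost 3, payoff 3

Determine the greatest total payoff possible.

34

This is a 0-1 knapsack instance.
Allowing fractional choices, the relaxed optimum would be about 36.4, but investments are indivisible.
C + P: cost 7 + 8 = 15 ≤ 21, payoff 17 + 14 = 31.
C + J + S: cost 7 + 10 + 3 = 20 ≤ 21, payoff 17 + 8 + 3 = 28.
C + P + S: cost 7 + 8 + 3 = 18 ≤ 21, payoff 17 + 14 + 3 = 34.
Best is C, P, and S with total payoff 34.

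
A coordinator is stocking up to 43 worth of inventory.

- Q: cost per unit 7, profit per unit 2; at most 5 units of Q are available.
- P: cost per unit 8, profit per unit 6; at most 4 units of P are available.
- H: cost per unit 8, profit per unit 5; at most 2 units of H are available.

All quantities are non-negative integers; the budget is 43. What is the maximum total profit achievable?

29

This is a bounded integer knapsack.
3×P and 2×H: cost 40 ≤ 43, profit 3·6 + 2·5 = 28.
4×P and 1×H: cost 40 ≤ 43, profit 4·6 + 1·5 = 29.
Best is 29.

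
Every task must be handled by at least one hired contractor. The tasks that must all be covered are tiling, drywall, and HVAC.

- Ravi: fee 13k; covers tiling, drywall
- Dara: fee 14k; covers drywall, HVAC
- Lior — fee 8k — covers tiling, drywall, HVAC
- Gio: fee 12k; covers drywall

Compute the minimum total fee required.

Lior alone covers tiling, drywall, HVAC — every task.
Total fee: 8.
No cover costs less than 8.

8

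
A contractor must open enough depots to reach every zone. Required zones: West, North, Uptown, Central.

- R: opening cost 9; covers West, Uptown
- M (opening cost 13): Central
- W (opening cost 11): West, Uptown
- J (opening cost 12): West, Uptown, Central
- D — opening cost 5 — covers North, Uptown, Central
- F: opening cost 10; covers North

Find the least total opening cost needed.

14

Choose R and D: together they cover West, North, Uptown, Central — every zone.
Total opening cost: 9 + 5 = 14.
No cover costs less than 14.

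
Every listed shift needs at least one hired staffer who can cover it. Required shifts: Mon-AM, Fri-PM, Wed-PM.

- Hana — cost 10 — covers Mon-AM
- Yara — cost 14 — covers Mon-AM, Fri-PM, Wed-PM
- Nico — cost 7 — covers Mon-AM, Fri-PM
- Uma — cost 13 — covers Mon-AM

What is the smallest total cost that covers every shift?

14

The greedy cost-per-new-shift heuristic would pick Nico and Yara for 21, but a cheaper cover exists.
Yara alone covers Mon-AM, Fri-PM, Wed-PM — every shift.
Total cost: 14.
No cover costs less than 14.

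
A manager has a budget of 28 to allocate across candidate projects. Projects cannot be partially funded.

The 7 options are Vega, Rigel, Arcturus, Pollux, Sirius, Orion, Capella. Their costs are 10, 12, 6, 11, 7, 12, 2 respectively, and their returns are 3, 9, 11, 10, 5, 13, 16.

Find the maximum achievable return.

45

Arcturus + Sirius + Orion + Capella: cost 6 + 7 + 12 + 2 = 27 ≤ 28, return 11 + 5 + 13 + 16 = 45.
Rigel + Arcturus + Sirius + Capella: cost 12 + 6 + 7 + 2 = 27 ≤ 28, return 9 + 11 + 5 + 16 = 41.
Arcturus + Pollux + Sirius + Capella: cost 6 + 11 + 7 + 2 = 26 ≤ 28, return 11 + 10 + 5 + 16 = 42.
Best is Arcturus, Sirius, Orion, and Capella with total return 45.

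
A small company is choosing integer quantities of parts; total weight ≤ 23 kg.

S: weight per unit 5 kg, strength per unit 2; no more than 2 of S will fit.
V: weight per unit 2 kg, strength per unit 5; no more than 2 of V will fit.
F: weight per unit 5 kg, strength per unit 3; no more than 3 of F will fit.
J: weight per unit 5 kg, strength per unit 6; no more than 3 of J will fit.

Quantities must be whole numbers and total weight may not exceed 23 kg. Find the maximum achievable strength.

28

V has the best ratio (5/2); taking only V gives at most 2×5 = 10 (stopped by the supply cap of 2).
Mixing does better — 2×V and 3×J: weight 19 ≤ 23, strength 2·5 + 3·6 = 28.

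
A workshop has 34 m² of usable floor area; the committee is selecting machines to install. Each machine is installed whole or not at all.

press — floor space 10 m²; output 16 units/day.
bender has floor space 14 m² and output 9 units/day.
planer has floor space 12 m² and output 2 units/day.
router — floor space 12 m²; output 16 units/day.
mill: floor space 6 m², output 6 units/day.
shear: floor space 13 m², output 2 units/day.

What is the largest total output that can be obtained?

38

Allowing fractional choices, the relaxed optimum would be about 41.9, but machines are indivisible.
press + router + mill: floor space 10 + 12 + 6 = 28 ≤ 34, output 16 + 16 + 6 = 38.
press + planer + router: floor space 10 + 12 + 12 = 34 ≤ 34, output 16 + 2 + 16 = 34.
Best is press, router, and mill with total output 38.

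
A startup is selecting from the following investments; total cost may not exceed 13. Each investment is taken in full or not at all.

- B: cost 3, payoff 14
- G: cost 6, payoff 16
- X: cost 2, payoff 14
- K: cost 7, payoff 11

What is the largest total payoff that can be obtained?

44

Allowing fractional choices, the relaxed optimum would be about 47.1, but investments are indivisible.
B + X + K: cost 3 + 2 + 7 = 12 ≤ 13, payoff 14 + 14 + 11 = 39.
B + G + X: cost 3 + 6 + 2 = 11 ≤ 13, payoff 14 + 16 + 14 = 44.
Best is B, G, and X with total payoff 44.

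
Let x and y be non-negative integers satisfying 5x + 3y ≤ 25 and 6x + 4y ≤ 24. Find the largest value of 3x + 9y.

(x,y)=(0,6) is feasible, giving 54.
(x,y)=(0,5) is feasible, giving 45.
No feasible integer point exceeds 54.

54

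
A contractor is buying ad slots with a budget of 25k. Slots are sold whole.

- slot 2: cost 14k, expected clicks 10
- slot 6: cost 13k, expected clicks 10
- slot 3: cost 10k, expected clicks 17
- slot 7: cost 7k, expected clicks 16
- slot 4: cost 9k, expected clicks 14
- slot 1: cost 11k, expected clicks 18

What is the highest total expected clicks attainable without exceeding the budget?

35

Allowing fractional choices, the relaxed optimum would be about 46.1, but ad slots are indivisible.
slot 7 + slot 1: cost 7 + 11 = 18 ≤ 25, expected clicks 16 + 18 = 34.
slot 3 + slot 1: cost 10 + 11 = 21 ≤ 25, expected clicks 17 + 18 = 35.
slot 3 + slot 7: cost 10 + 7 = 17 ≤ 25, expected clicks 17 + 16 = 33.
Best is slot 3 and slot 1 with total expected clicks 35.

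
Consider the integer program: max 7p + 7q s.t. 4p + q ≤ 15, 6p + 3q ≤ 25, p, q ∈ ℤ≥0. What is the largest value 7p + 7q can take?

(p,q)=(0,8): 4·0+1·8=8≤15, 6·0+3·8=24≤25, objective 56.
(p,q)=(0,7): 4·0+1·7=7≤15, 6·0+3·7=21≤25, objective 49.
Maximum is 56 at (p,q)=(0,8).

56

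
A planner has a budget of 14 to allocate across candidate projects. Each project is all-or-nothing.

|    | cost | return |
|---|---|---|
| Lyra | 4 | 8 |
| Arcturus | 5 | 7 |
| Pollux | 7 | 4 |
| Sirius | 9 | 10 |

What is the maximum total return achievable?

18

Lyra + Arcturus: cost 4 + 5 = 9 ≤ 14, return 8 + 7 = 15.
Lyra + Sirius: cost 4 + 9 = 13 ≤ 14, return 8 + 10 = 18.
Arcturus + Sirius: cost 5 + 9 = 14 ≤ 14, return 7 + 10 = 17.
Best is Lyra and Sirius with total return 18.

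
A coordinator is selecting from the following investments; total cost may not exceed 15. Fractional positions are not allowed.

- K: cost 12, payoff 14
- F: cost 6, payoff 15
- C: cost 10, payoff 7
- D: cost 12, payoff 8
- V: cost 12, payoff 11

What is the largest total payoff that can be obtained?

15

Treat it as a binary knapsack problem.
Take F: cost 6 ≤ 15, payoff 15.
No other feasible combination does better.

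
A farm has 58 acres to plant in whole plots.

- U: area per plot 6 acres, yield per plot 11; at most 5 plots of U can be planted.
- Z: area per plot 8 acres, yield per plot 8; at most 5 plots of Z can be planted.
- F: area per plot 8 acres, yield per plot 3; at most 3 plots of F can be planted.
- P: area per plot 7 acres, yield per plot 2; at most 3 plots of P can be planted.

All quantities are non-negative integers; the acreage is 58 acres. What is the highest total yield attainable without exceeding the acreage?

79

This is a bounded integer knapsack.
U has the best ratio (11/6); taking only U gives at most 5×11 = 55 (stopped by the supply cap of 5).
Mixing does better — 5×U and 3×Z: area 54 ≤ 58, yield 5·11 + 3·8 = 79.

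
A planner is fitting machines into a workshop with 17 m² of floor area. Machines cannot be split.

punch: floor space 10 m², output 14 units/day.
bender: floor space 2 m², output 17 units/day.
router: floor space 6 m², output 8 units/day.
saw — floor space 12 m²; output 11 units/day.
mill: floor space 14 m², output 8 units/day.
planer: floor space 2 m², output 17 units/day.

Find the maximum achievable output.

Take punch, bender, and planer: floor space 10 + 2 + 2 = 14 ≤ 17, output 14 + 17 + 17 = 48.
No other feasible combination does better.

48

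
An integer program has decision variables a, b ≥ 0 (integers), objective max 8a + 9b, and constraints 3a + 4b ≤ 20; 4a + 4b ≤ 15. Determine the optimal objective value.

27

Relaxing integrality, the LP optimum is 33.75 at (a,b) = (0, 3.75), which is not an integer point.
(a,b)=(0,3): 3·0+4·3=12≤20, 4·0+4·3=12≤15, objective 27.
(a,b)=(1,2): 3·1+4·2=11≤20, 4·1+4·2=12≤15, objective 26.
No feasible integer point exceeds 27.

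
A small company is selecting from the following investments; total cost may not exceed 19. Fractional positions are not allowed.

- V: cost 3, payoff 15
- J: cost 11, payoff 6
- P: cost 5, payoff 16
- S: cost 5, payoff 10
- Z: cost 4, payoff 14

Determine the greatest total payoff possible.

This is a 0-1 knapsack instance.
Take V, P, S, and Z: cost 3 + 5 + 5 + 4 = 17 ≤ 19, payoff 15 + 16 + 10 + 14 = 55.
No other feasible combination does better.

55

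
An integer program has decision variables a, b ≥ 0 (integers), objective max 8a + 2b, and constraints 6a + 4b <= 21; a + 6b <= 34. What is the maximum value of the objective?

24

The continuous relaxation peaks at (3.5, 0) with value 28.00; rounding to a feasible lattice point costs some objective.
(a,b)=(3,0): 6·3+4·0=18≤21, 1·3+6·0=3≤34, objective 24.
(a,b)=(2,1): 6·2+4·1=16≤21, 1·2+6·1=8≤34, objective 18.
(a,b)=(2,0): 6·2+4·0=12≤21, 1·2+6·0=2≤34, objective 16.
Maximum is 24 at (a,b)=(3,0).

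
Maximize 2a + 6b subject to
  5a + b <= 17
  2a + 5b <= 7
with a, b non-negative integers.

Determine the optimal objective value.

Relaxing integrality, the LP optimum is 8.40 at (a,b) = (0, 1.4), which is not an integer point.
(a,b)=(1,1): 5·1+1·1=6≤17, 2·1+5·1=7≤7, objective 8.
(a,b)=(0,1): 5·0+1·1=1≤17, 2·0+5·1=5≤7, objective 6.
Maximum is 8 at (a,b)=(1,1).

8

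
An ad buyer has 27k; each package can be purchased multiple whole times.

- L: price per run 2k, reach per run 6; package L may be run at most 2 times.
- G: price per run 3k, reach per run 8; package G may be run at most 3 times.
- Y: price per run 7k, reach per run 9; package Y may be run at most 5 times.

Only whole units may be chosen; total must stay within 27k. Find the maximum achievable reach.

54

This is a bounded integer knapsack.
L has the best ratio (6/2); taking only L gives at most 2×6 = 12 (stopped by the supply cap of 2).
Mixing does better — 2×L, 3×G, and 2×Y: price 27 ≤ 27, reach 2·6 + 3·8 + 2·9 = 54.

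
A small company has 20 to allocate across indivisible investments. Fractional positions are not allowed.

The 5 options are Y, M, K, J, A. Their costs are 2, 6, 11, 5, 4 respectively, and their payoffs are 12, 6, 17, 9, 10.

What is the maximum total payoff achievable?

39

This is an integer program with binary decision variables.
Y + K + A: cost 2 + 11 + 4 = 17 ≤ 20, payoff 12 + 17 + 10 = 39.
Y + K + J: cost 2 + 11 + 5 = 18 ≤ 20, payoff 12 + 17 + 9 = 38.
Best is Y, K, and A with total payoff 39.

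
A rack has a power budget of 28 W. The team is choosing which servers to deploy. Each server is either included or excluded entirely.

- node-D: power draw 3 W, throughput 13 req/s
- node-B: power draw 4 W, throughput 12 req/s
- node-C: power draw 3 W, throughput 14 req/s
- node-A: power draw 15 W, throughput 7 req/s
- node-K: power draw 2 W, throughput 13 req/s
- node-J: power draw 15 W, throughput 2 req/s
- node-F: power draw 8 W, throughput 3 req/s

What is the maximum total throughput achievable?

59

Take node-D, node-B, node-C, node-A, and node-K: power draw 3 + 4 + 3 + 15 + 2 = 27 ≤ 28, throughput 13 + 12 + 14 + 7 + 13 = 59.
No other feasible combination does better.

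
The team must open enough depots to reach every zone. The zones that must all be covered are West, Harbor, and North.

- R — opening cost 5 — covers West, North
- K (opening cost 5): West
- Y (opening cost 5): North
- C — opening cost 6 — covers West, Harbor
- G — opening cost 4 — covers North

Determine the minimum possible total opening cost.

The greedy cost-per-new-zone heuristic would pick R and C for 11, but a cheaper cover exists.
Choose C and G: together they cover West, Harbor, North — every zone.
Total opening cost: 6 + 4 = 10.
No cover costs less than 10.

10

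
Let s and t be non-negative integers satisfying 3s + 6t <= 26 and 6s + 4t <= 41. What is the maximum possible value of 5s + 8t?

The continuous relaxation peaks at (5.92, 1.38) with value 40.58; rounding to a feasible lattice point costs some objective.
(s,t)=(6,1): 3·6+6·1=24≤26, 6·6+4·1=40≤41, objective 38.
(s,t)=(4,2): 3·4+6·2=24≤26, 6·4+4·2=32≤41, objective 36.
The best lattice point is (6,1), giving 38.

38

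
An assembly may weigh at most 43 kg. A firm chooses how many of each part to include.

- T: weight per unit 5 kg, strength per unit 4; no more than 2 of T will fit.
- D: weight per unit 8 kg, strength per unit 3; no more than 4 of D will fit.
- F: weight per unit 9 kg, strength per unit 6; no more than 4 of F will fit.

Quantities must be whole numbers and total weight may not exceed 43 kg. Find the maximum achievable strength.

Take 1×T and 4×F: weight 41 ≤ 43, strength 1·4 + 4·6 = 28.
No other integer combination yields more.

28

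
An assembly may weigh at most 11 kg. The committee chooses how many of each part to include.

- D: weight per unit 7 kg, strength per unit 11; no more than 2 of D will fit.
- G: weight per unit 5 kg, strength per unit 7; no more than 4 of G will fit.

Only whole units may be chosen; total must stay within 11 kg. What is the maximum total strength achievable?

D has the best ratio (11/7); taking only D gives at most 1×11 = 11 (stopped by the weight limit).
Mixing does better — 2×G: weight 10 ≤ 11, strength 2·7 = 14.

14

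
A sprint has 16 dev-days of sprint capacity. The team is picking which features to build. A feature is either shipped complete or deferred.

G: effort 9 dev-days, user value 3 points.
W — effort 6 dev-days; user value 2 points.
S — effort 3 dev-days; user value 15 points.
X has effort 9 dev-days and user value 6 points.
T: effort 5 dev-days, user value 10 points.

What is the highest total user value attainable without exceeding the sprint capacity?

27

S + T: effort 3 + 5 = 8 ≤ 16, user value 15 + 10 = 25.
W + S + T: effort 6 + 3 + 5 = 14 ≤ 16, user value 2 + 15 + 10 = 27.
Best is W, S, and T with total user value 27.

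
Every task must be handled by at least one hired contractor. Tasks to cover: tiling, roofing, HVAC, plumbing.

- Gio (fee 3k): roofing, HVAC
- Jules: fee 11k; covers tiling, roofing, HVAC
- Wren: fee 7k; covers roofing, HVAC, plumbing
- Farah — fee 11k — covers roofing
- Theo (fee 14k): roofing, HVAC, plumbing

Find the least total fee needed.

The greedy cost-per-new-task heuristic would pick Gio, Wren, and Jules for 21, but a cheaper cover exists.
Choose Jules and Wren: together they cover tiling, roofing, HVAC, plumbing — every task.
Total fee: 11 + 7 = 18.
No cover costs less than 18.

18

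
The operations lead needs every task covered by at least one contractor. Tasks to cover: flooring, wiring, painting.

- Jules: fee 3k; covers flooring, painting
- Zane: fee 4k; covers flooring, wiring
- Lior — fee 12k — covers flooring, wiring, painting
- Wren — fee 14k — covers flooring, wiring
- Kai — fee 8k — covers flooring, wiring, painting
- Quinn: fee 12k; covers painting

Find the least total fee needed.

7

This is an integer covering problem.
Choose Jules and Zane: together they cover flooring, wiring, painting — every task.
Total fee: 3 + 4 = 7.
No cover costs less than 7.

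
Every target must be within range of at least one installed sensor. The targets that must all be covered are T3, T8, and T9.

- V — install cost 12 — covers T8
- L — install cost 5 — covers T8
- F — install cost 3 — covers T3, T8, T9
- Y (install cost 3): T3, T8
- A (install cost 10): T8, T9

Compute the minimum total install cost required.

F alone covers T3, T8, T9 — every target.
Total install cost: 3.
No cover costs less than 3.

3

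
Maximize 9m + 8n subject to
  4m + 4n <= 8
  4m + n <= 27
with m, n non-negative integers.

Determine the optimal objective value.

18

(m,n)=(2,0): 4·2+4·0=8≤8, 4·2+1·0=8≤27, objective 18.
(m,n)=(1,1): 4·1+4·1=8≤8, 4·1+1·1=5≤27, objective 17.
(m,n)=(1,0): 4·1+4·0=4≤8, 4·1+1·0=4≤27, objective 9.
Maximum is 18 at (m,n)=(2,0).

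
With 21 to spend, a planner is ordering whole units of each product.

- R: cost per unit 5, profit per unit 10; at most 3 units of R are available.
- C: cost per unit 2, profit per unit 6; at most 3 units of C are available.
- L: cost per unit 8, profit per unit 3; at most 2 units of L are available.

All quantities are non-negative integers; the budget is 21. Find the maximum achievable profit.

This is a bounded integer knapsack.
C has the best ratio (6/2); taking only C gives at most 3×6 = 18 (stopped by the supply cap of 3).
Mixing does better — 3×R and 3×C: cost 21 ≤ 21, profit 3·10 + 3·6 = 48.

48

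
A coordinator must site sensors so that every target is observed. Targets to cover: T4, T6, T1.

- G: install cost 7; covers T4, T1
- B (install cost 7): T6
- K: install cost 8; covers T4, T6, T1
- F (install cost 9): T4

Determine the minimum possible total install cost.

K alone covers T4, T6, T1 — every target.
Total install cost: 8.
No cover costs less than 8.

8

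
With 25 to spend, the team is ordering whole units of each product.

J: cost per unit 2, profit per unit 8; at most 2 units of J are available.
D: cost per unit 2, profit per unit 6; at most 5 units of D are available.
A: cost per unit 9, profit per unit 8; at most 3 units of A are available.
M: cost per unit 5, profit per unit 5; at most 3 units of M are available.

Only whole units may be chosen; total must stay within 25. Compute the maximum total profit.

56

This is a bounded integer knapsack.
J has the best ratio (8/2); taking only J gives at most 2×8 = 16 (stopped by the supply cap of 2).
Mixing does better — 2×J, 5×D, and 2×M: cost 24 ≤ 25, profit 2·8 + 5·6 + 2·5 = 56.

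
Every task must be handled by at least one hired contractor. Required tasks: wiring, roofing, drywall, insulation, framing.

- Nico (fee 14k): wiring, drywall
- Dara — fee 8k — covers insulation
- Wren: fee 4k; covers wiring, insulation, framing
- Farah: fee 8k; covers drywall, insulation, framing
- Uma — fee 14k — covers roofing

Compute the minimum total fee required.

26

Choose Wren, Farah, and Uma: together they cover wiring, roofing, drywall, insulation, framing — every task.
Total fee: 4 + 8 + 14 = 26.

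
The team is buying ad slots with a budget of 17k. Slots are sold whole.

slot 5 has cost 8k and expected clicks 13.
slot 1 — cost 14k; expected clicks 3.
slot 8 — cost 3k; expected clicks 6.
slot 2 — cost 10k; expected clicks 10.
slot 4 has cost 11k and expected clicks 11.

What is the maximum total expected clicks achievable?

slot 8 + slot 4: cost 3 + 11 = 14 ≤ 17, expected clicks 6 + 11 = 17.
slot 5 + slot 8: cost 8 + 3 = 11 ≤ 17, expected clicks 13 + 6 = 19.
slot 8 + slot 2: cost 3 + 10 = 13 ≤ 17, expected clicks 6 + 10 = 16.
Best is slot 5 and slot 8 with total expected clicks 19.

19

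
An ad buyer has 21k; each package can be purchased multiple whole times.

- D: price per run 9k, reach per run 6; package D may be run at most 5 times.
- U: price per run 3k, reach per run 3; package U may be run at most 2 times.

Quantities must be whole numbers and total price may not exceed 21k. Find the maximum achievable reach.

15

U has the best ratio (3/3); taking only U gives at most 2×3 = 6 (stopped by the supply cap of 2).
Mixing does better — 2×D and 1×U: price 21 ≤ 21, reach 2·6 + 1·3 = 15.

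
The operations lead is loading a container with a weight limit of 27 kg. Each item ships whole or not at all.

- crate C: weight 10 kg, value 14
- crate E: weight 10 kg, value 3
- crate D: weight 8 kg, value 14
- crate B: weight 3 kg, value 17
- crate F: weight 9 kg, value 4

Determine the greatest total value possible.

45

Allowing fractional choices, the relaxed optimum would be about 47.7, but items are indivisible.
crate D + crate B + crate F: weight 8 + 3 + 9 = 20 ≤ 27, value 14 + 17 + 4 = 35.
crate C + crate B + crate F: weight 10 + 3 + 9 = 22 ≤ 27, value 14 + 17 + 4 = 35.
crate C + crate D + crate B: weight 10 + 8 + 3 = 21 ≤ 27, value 14 + 14 + 17 = 45.
Best is crate C, crate D, and crate B with total value 45.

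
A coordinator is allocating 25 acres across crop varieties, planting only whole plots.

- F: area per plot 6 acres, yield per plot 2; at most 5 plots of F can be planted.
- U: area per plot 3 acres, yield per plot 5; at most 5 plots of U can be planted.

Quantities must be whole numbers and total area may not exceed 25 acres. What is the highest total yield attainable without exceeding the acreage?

U has the best ratio (5/3); taking only U gives at most 5×5 = 25 (stopped by the supply cap of 5).
Mixing does better — 1×F and 5×U: area 21 ≤ 25, yield 1·2 + 5·5 = 27.

27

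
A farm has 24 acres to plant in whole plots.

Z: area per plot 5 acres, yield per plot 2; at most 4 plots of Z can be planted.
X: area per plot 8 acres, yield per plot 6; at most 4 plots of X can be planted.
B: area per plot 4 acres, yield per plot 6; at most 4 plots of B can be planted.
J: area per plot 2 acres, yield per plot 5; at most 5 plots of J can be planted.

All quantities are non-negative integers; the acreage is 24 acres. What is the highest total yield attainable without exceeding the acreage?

J has the best ratio (5/2); taking only J gives at most 5×5 = 25 (stopped by the supply cap of 5).
Mixing does better — 4×B and 4×J: area 24 ≤ 24, yield 4·6 + 4·5 = 44.

44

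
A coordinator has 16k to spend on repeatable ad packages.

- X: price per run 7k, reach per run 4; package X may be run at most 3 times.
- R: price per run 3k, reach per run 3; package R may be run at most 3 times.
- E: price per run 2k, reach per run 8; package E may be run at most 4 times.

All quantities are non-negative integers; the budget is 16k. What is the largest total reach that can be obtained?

Take 2×R and 4×E: price 14 ≤ 16, reach 2·3 + 4·8 = 38.
E has the best ratio (8/2) and is taken to its limit of 4; remaining capacity is filled optimally with the others.

38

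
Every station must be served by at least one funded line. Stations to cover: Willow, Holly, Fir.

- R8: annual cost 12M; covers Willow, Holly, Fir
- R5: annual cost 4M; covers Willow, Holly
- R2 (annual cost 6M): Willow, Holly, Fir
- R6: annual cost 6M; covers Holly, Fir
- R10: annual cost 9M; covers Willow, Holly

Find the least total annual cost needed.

The greedy cost-per-new-station heuristic would pick R5 and R2 for 10, but a cheaper cover exists.
R2 alone covers Willow, Holly, Fir — every station.
Total annual cost: 6.
No cover costs less than 6.

6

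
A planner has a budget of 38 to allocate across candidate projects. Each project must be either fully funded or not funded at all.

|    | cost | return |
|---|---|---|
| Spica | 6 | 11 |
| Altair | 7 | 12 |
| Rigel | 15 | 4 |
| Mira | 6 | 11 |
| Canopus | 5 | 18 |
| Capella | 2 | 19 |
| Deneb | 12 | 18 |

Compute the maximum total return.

89

Spica + Altair + Mira + Canopus + Capella + Deneb: cost 6 + 7 + 6 + 5 + 2 + 12 = 38 ≤ 38, return 11 + 12 + 11 + 18 + 19 + 18 = 89.
Altair + Mira + Canopus + Capella + Deneb: cost 7 + 6 + 5 + 2 + 12 = 32 ≤ 38, return 12 + 11 + 18 + 19 + 18 = 78.
Spica + Altair + Canopus + Capella + Deneb: cost 6 + 7 + 5 + 2 + 12 = 32 ≤ 38, return 11 + 12 + 18 + 19 + 18 = 78.
Best is Spica, Altair, Mira, Canopus, Capella, and Deneb with total return 89.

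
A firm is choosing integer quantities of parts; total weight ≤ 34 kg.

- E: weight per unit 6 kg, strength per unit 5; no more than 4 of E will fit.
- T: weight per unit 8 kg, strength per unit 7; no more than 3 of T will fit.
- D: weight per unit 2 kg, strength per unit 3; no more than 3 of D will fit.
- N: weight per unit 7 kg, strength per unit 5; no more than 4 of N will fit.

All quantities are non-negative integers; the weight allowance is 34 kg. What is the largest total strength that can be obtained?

33

D has the best ratio (3/2); taking only D gives at most 3×3 = 9 (stopped by the supply cap of 3).
Mixing does better — 2×E, 2×T, and 3×D: weight 34 ≤ 34, strength 2·5 + 2·7 + 3·3 = 33.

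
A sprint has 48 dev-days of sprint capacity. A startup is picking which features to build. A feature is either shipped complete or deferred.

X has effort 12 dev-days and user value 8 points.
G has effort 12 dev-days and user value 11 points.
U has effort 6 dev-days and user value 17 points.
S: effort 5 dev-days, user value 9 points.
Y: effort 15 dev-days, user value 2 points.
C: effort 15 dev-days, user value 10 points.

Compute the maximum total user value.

47

Allowing fractional choices, the relaxed optimum would be about 53.7, but features are indivisible.
X + G + U + S: effort 12 + 12 + 6 + 5 = 35 ≤ 48, user value 8 + 11 + 17 + 9 = 45.
G + U + S + C: effort 12 + 6 + 5 + 15 = 38 ≤ 48, user value 11 + 17 + 9 + 10 = 47.
X + G + U + C: effort 12 + 12 + 6 + 15 = 45 ≤ 48, user value 8 + 11 + 17 + 10 = 46.
Best is G, U, S, and C with total user value 47.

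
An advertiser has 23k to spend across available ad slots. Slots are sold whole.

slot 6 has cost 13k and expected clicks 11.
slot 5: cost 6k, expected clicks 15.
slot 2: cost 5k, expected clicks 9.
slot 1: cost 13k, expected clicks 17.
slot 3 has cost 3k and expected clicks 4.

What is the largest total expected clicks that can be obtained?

36

Allowing fractional choices, the relaxed optimum would be about 39.8, but ad slots are indivisible.
slot 2 + slot 1 + slot 3: cost 5 + 13 + 3 = 21 ≤ 23, expected clicks 9 + 17 + 4 = 30.
slot 5 + slot 1: cost 6 + 13 = 19 ≤ 23, expected clicks 15 + 17 = 32.
slot 5 + slot 1 + slot 3: cost 6 + 13 + 3 = 22 ≤ 23, expected clicks 15 + 17 + 4 = 36.
Best is slot 5, slot 1, and slot 3 with total expected clicks 36.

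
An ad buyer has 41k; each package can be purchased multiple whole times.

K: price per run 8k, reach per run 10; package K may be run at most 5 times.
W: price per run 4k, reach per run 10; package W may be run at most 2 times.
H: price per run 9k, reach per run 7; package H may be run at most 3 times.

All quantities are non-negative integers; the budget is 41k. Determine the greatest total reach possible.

60

W has the best ratio (10/4); taking only W gives at most 2×10 = 20 (stopped by the supply cap of 2).
Mixing does better — 4×K and 2×W: price 40 ≤ 41, reach 4·10 + 2·10 = 60.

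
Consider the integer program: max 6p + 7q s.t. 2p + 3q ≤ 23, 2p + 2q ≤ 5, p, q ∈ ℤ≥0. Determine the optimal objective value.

14

(p,q)=(0,2) is feasible, giving 14.
(p,q)=(1,1) is feasible, giving 13.
(p,q)=(0,1) is feasible, giving 7.
Maximum is 14 at (p,q)=(0,2).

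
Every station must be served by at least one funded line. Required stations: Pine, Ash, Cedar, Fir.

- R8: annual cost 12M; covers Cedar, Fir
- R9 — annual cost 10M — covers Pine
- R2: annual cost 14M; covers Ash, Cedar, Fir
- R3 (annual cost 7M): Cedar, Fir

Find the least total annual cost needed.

24

Choose R9 and R2: together they cover Pine, Ash, Cedar, Fir — every station.
Total annual cost: 10 + 14 = 24.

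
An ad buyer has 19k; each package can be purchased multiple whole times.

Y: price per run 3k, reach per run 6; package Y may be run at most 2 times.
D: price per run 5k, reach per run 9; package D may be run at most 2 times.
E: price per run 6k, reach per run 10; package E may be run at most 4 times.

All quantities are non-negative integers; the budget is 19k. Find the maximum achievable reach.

34

Y has the best ratio (6/3); taking only Y gives at most 2×6 = 12 (stopped by the supply cap of 2).
Mixing does better — 1×Y, 2×D, and 1×E: price 19 ≤ 19, reach 1·6 + 2·9 + 1·10 = 34.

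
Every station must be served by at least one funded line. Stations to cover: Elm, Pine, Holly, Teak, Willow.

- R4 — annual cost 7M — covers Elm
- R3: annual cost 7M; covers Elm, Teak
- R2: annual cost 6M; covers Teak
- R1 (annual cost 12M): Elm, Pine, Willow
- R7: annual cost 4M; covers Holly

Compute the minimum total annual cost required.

22

Choose R2, R1, and R7: together they cover Elm, Pine, Holly, Teak, Willow — every station.
Total annual cost: 6 + 12 + 4 = 22.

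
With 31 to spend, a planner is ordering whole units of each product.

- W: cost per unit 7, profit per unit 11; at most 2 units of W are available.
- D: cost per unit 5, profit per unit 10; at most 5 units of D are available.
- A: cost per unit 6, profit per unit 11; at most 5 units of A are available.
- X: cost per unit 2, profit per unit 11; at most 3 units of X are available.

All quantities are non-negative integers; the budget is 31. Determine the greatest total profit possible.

This is a bounded integer knapsack.
Take 5×D and 3×X: cost 31 ≤ 31, profit 5·10 + 3·11 = 83.
X has the best ratio (11/2) and is taken to its limit of 3; remaining capacity is filled optimally with the others.

83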